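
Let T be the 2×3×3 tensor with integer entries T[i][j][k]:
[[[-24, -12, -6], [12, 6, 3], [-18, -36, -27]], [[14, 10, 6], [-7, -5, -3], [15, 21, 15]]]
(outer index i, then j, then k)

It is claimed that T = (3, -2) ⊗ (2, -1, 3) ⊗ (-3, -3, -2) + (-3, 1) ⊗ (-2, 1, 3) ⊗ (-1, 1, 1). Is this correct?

Reconstruct entrywise from the claimed factors. For example, T[0,2,0] = -18 and Σₗ aₗ[0]bₗ[2]cₗ[0] = (3)·(3)·(-3) + (-3)·(3)·(-1) = -18; checking all 18 entries, every one matches. The claim holds.

Yes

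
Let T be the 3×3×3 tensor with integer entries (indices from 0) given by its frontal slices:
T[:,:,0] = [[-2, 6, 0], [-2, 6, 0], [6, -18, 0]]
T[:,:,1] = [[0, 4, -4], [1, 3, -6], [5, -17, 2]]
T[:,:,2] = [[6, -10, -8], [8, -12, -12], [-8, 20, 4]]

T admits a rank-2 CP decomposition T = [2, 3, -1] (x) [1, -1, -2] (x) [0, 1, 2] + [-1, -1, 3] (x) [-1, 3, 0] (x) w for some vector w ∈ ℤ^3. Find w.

Subtract the known terms from T to get the rank-1 residual R = [-1, -1, 3] (x) [-1, 3, 0] (x) w, so R[i,j,k] = a[i]·b[j]·w[k]. Pick indices with nonzero a[0]·b[0] = (-1)·(-1) = 1. Only the fibre through (0,0,·) is needed: R[0,0,:] = T[0,0,:] − Σₗ aₗ[0]bₗ[0]cₗ = [-2, 0, 6] − (2)·(1)·[0, 1, 2] = [-2, -2, 2]. Then w[k] = R[0,0,k] / 1 for each k, giving w = [-2, -2, 2] / 1 = [-2, -2, 2].

w = [-2, -2, 2]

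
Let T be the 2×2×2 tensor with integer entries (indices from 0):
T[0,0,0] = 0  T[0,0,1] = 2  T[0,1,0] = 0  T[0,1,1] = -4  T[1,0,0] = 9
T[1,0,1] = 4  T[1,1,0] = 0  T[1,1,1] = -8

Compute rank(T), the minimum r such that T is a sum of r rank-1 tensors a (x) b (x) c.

Lower bound: the mode-2 unfolding of T (rows indexed by j, columns by (i,k) = (0,0), (0,1), (1,0), (1,1)) is [[0, 2, 9, 4], [0, -4, 0, -8]].
There the 2×2 minor on rows j ∈ {0, 1}, columns (i,k) ∈ {(0,1), (1,0)} is det [[2, 9], [-4, 0]] = 36 ≠ 0, so this unfolding has rank ≥ 2; CP rank is at least every unfolding rank, so rank(T) ≥ 2. (Flattening ranks never certify an upper bound on CP rank; for that we must actually write T with 2 rank-1 terms.)
Upper bound — finding two terms. Write S_k = T[:,:,k] for the frontal slices: S₀ = [[0, 0], [9, 0]], S₁ = [[2, -4], [4, -8]].
If T = a₁ (x) b₁ (x) c₁ + a₂ (x) b₂ (x) c₂ then each S_k = c₁[k]·a₁b₁ᵀ + c₂[k]·a₂b₂ᵀ. S₀ and S₁ are linearly independent, so a₁b₁ᵀ and a₂b₂ᵀ must span the same plane of matrices: they are the rank-1 matrices of the form x·S₀ + y·S₁.
det(x·S₀ + y·S₁) is 36·xy = 36·(y)(x), vanishing at (x:y) = (1:0) and (0:1).
M₁ = S₀ = [[0, 0], [9, 0]] = 9·[0, 1][1, 0]ᵀ and M₂ = S₁ = [[2, -4], [4, -8]] = 2·[1, 2][1, -2]ᵀ, so take a₁ = [0, 1], b₁ = [1, 0], a₂ = [1, 2], b₂ = [1, -2].
Each slice is an integer combination of E₁ = a₁b₁ᵀ and E₂ = a₂b₂ᵀ: S₀ = 9·E₁, S₁ = 2·E₂; reading off coefficients, c₁ = [9, 0] and c₂ = [0, 2].
Hence T = [0, 1] (x) [1, 0] (x) [9, 0] + [1, 2] (x) [1, -2] (x) [0, 2], so rank(T) ≤ 2.
These bounds meet, so rank(T) = 2.

2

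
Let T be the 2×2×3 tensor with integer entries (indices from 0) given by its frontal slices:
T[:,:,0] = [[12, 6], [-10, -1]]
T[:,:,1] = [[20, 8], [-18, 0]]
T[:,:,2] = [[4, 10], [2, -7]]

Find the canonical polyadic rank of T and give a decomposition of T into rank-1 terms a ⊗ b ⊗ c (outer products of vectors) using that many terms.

rank(T) = 2

Lower bound: the mode-1 unfolding of T (rows indexed by i, columns by (j,k) = (0,0), (0,1), (0,2), (1,0), (1,1), (1,2)) is [[12, 20, 4, 6, 8, 10], [-10, -18, 2, -1, 0, -7]].
There the 2×2 minor on rows i ∈ {0, 1}, columns (j,k) ∈ {(0,0), (0,1)} is det [[12, 20], [-10, -18]] = -16 ≠ 0, so this unfolding has rank ≥ 2; CP rank is at least every unfolding rank, so rank(T) ≥ 2. (This is only a lower bound: in general the CP rank may exceed every unfolding rank, so we still need to exhibit 2 rank-1 terms summing to T.)
Upper bound — finding two terms. Write S_k = T[:,:,k] for the frontal slices: S₀ = [[12, 6], [-10, -1]], S₁ = [[20, 8], [-18, 0]], S₂ = [[4, 10], [2, -7]].
If T = a₁ ⊗ b₁ ⊗ c₁ + a₂ ⊗ b₂ ⊗ c₂ then each S_k = c₁[k]·a₁b₁ᵀ + c₂[k]·a₂b₂ᵀ. S₀ and S₁ are linearly independent, so a₁b₁ᵀ and a₂b₂ᵀ must span the same plane of matrices: they are the rank-1 matrices of the form x·S₀ + y·S₁.
det(x·S₀ + y·S₁) is 48·x² + 168·xy + 144·y² = 24·(2·x + 3·y)(x + 2·y), vanishing at (x:y) = (3:-2) and (2:-1).
M₁ = 3·S₀ − 2·S₁ = [[-4, 2], [6, -3]] = −[2, -3][2, -1]ᵀ and M₂ = 2·S₀ − S₁ = [[4, 4], [-2, -2]] = 2·[2, -1][1, 1]ᵀ, so take a₁ = [2, -3], b₁ = [2, -1], a₂ = [2, -1], b₂ = [1, 1].
Each slice is an integer combination of E₁ = a₁b₁ᵀ and E₂ = a₂b₂ᵀ: S₀ = E₁ + 4·E₂, S₁ = 2·E₁ + 6·E₂, S₂ = −E₁ + 4·E₂; reading off coefficients, c₁ = [1, 2, -1] and c₂ = [4, 6, 4].
Hence T = [2, -3] ⊗ [2, -1] ⊗ [1, 2, -1] + [2, -1] ⊗ [1, 1] ⊗ [4, 6, 4], so rank(T) ≤ 2.
These bounds meet, so rank(T) = 2.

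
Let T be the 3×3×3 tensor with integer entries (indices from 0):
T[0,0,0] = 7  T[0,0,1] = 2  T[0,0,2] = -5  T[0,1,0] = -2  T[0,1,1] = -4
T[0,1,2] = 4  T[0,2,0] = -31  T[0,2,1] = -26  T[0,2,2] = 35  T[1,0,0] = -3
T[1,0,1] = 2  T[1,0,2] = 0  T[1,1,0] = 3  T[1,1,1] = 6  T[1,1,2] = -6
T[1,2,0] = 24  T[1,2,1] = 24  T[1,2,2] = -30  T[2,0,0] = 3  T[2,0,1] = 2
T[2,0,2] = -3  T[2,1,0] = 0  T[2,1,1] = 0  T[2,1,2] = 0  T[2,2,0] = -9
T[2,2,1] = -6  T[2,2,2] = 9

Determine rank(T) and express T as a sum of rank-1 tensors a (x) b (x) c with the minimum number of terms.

rank(T) = 2

Lower bound: the mode-1 unfolding of T (rows indexed by i, columns by (j,k) = (0,0), (0,1), (0,2), (1,0), (1,1), (1,2), (2,0), (2,1), (2,2)) is [[7, 2, -5, -2, -4, 4, -31, -26, 35], [-3, 2, 0, 3, 6, -6, 24, 24, -30], [3, 2, -3, 0, 0, 0, -9, -6, 9]].
There the 2×2 minor on rows i ∈ {0, 1}, columns (j,k) ∈ {(0,0), (0,1)} is det [[7, 2], [-3, 2]] = 20 ≠ 0, so this unfolding has rank ≥ 2; CP rank is at least every unfolding rank, so rank(T) ≥ 2. (Unfolding ranks only ever bound the CP rank from below — rank(T) can be strictly larger than all of them — so the matching upper bound has to come from an explicit 2-term decomposition.)
Upper bound — finding two terms. Write S_k = T[:,:,k] for the frontal slices: S₀ = [[7, -2, -31], [-3, 3, 24], [3, 0, -9]], S₁ = [[2, -4, -26], [2, 6, 24], [2, 0, -6]], S₂ = [[-5, 4, 35], [0, -6, -30], [-3, 0, 9]].
If T = a₁ (x) b₁ (x) c₁ + a₂ (x) b₂ (x) c₂ then each S_k = c₁[k]·a₁b₁ᵀ + c₂[k]·a₂b₂ᵀ. S₀ and S₁ are linearly independent, so a₁b₁ᵀ and a₂b₂ᵀ must span the same plane of matrices: they are the rank-1 matrices of the form x·S₀ + y·S₁.
The 2×2 minor of x·S₀ + y·S₁ on rows {0,1}, columns {0,1} is 15·x² + 40·xy + 20·y² = 5·(x + 2·y)(3·x + 2·y), vanishing at (x:y) = (2:-1) and (2:-3).
M₁ = 2·S₀ − S₁ = [[12, 0, -36], [-8, 0, 24], [4, 0, -12]] = 4·[3, -2, 1][1, 0, -3]ᵀ and M₂ = 2·S₀ − 3·S₁ = [[8, 8, 16], [-12, -12, -24], [0, 0, 0]] = 4·[2, -3, 0][1, 1, 2]ᵀ, so take a₁ = [3, -2, 1], b₁ = [1, 0, -3], a₂ = [2, -3, 0], b₂ = [1, 1, 2].
Each slice is an integer combination of E₁ = a₁b₁ᵀ and E₂ = a₂b₂ᵀ: S₀ = 3·E₁ − E₂, S₁ = 2·E₁ − 2·E₂, S₂ = −3·E₁ + 2·E₂; reading off coefficients, c₁ = [3, 2, -3] and c₂ = [-1, -2, 2].
Hence T = [3, -2, 1] (x) [1, 0, -3] (x) [3, 2, -3] + [2, -3, 0] (x) [1, 1, 2] (x) [-1, -2, 2], so rank(T) ≤ 2.
These bounds meet, so rank(T) = 2.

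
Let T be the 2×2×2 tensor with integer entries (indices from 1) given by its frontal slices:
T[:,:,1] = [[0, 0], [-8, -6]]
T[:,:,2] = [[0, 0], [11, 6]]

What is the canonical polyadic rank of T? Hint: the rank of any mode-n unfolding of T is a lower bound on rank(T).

Lower bound: the mode-2 unfolding of T (rows indexed by j, columns by (i,k) = (1,1), (1,2), (2,1), (2,2)) is [[0, 0, -8, 11], [0, 0, -6, 6]].
There the 2×2 minor on rows j ∈ {1, 2}, columns (i,k) ∈ {(2,1), (2,2)} is det [[-8, 11], [-6, 6]] = 18 ≠ 0, so this unfolding has rank ≥ 2; CP rank is at least every unfolding rank, so rank(T) ≥ 2. (Unfolding ranks only ever bound the CP rank from below — rank(T) can be strictly larger than all of them — so the matching upper bound has to come from an explicit 2-term decomposition.)
Upper bound — finding two terms. Every mode-1 slice of T is a multiple of one matrix: T[i,:,:] = a[i]·M with a = (0, 1) and M = [[-8, 11], [-6, 6]] (rows indexed by j, columns by k). So it suffices to write M as a sum of two rank-1 matrices.
Splitting M by its rows (j = 1, 2), M = (1, 0)(-8, 11)ᵀ + (0, 1)(-6, 6)ᵀ.
Hence T = (0, 1) ∘ (1, 0) ∘ (-8, 11) + (0, 1) ∘ (0, 1) ∘ (-6, 6), so rank(T) ≤ 2.
These bounds meet, so rank(T) = 2.

2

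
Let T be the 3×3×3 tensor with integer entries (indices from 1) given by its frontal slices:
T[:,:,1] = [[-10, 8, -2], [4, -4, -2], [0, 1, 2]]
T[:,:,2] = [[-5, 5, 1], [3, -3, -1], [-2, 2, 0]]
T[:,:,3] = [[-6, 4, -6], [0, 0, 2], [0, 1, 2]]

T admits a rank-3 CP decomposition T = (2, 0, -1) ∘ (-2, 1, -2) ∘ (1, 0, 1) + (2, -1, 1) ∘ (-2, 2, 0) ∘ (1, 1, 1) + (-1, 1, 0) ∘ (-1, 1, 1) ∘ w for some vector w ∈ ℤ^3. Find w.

Subtract the known terms from T to get the rank-1 residual R = (-1, 1, 0) ∘ (-1, 1, 1) ∘ w, so R[i,j,k] = a[i]·b[j]·w[k]. Pick indices with nonzero a[1]·b[1] = (-1)·(-1) = 1. Only the fibre through (1,1,·) is needed: R[1,1,:] = T[1,1,:] − Σₗ aₗ[1]bₗ[1]cₗ = [-10, -5, -6] − (2)·(-2)·(1, 0, 1) − (2)·(-2)·(1, 1, 1) = [-2, -1, 2]. Then w[k] = R[1,1,k] / 1 for each k, giving w = [-2, -1, 2] / 1 = (-2, -1, 2).

w = (-2, -1, 2)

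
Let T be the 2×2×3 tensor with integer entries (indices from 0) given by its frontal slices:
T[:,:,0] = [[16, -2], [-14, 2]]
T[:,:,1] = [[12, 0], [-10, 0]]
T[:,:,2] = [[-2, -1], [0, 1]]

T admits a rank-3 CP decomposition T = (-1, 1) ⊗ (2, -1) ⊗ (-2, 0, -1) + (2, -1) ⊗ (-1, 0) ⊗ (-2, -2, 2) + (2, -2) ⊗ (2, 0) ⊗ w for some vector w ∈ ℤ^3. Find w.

w = (2, 2, 0)

Subtract the known terms from T to get the rank-1 residual R = (2, -2) ⊗ (2, 0) ⊗ w, so R[i,j,k] = a[i]·b[j]·w[k]. Pick indices with nonzero a[0]·b[0] = (2)·(2) = 4. Only the fibre through (0,0,·) is needed: R[0,0,:] = T[0,0,:] − Σₗ aₗ[0]bₗ[0]cₗ = [16, 12, -2] − (-1)·(2)·(-2, 0, -1) − (2)·(-1)·(-2, -2, 2) = [8, 8, 0]. Then w[k] = R[0,0,k] / 4 for each k, giving w = [8, 8, 0] / 4 = (2, 2, 0).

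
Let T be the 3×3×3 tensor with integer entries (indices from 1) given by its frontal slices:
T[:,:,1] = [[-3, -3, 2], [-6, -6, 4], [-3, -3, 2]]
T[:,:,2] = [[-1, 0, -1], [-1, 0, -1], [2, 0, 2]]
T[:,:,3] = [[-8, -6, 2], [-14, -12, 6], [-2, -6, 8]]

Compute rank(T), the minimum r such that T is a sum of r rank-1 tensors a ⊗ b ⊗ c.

2

Lower bound: in the mode-2 unfolding of T (rows indexed by j, columns by (i,k)) the 2×2 minor on rows j ∈ {1, 2}, columns (i,k) ∈ {(1,1), (1,2)} is det [[-3, -1], [-3, 0]] = -3 ≠ 0, so that unfolding has rank ≥ 2 and hence rank(T) ≥ 2 (CP rank is at least every unfolding rank, though it can be larger).
Upper bound: with S_k = T[:,:,k], the two rank-1 terms a₁b₁ᵀ, a₂b₂ᵀ are the rank-1 members of the pencil x·S₁ + y·S₂.
The 2×2 minor of x·S₁ + y·S₂ on rows {1,2}, columns {1,2} is 3·xy = 3·(y)(x), vanishing at (x:y) = (1:0) and (0:1).
M₁ = S₁ = [[-3, -3, 2], [-6, -6, 4], [-3, -3, 2]] = −[1, 2, 1][3, 3, -2]ᵀ and M₂ = S₂ = [[-1, 0, -1], [-1, 0, -1], [2, 0, 2]] = −[1, 1, -2][1, 0, 1]ᵀ, so take a₁ = [1, 2, 1], b₁ = [3, 3, -2], a₂ = [1, 1, -2], b₂ = [1, 0, 1].
Each slice is an integer combination of E₁ = a₁b₁ᵀ and E₂ = a₂b₂ᵀ: S₁ = −E₁, S₂ = −E₂, S₃ = −2·E₁ − 2·E₂; reading off coefficients, c₁ = [-1, 0, -2] and c₂ = [0, -1, -2].
Hence T = [1, 2, 1] ⊗ [3, 3, -2] ⊗ [-1, 0, -2] + [1, 1, -2] ⊗ [1, 0, 1] ⊗ [0, -1, -2], so rank(T) ≤ 2.
These bounds meet, so rank(T) = 2.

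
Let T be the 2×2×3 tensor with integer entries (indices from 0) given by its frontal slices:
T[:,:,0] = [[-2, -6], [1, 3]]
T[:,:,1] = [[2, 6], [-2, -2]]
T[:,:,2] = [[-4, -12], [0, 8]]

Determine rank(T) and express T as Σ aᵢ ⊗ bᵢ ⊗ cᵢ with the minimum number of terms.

Lower bound: the mode-1 unfolding of T (rows indexed by i, columns by (j,k) = (0,0), (0,1), (0,2), (1,0), (1,1), (1,2)) is [[-2, 2, -4, -6, 6, -12], [1, -2, 0, 3, -2, 8]].
There the 2×2 minor on rows i ∈ {0, 1}, columns (j,k) ∈ {(0,0), (0,1)} is det [[-2, 2], [1, -2]] = 2 ≠ 0, so this unfolding has rank ≥ 2; CP rank is at least every unfolding rank, so rank(T) ≥ 2. (This is only a lower bound: in general the CP rank may exceed every unfolding rank, so we still need to exhibit 2 rank-1 terms summing to T.)
Upper bound — finding two terms. Write S_k = T[:,:,k] for the frontal slices: S₀ = [[-2, -6], [1, 3]], S₁ = [[2, 6], [-2, -2]], S₂ = [[-4, -12], [0, 8]].
If T = a₁ ⊗ b₁ ⊗ c₁ + a₂ ⊗ b₂ ⊗ c₂ then each S_k = c₁[k]·a₁b₁ᵀ + c₂[k]·a₂b₂ᵀ. S₀ and S₁ are linearly independent, so a₁b₁ᵀ and a₂b₂ᵀ must span the same plane of matrices: they are the rank-1 matrices of the form x·S₀ + y·S₁.
det(x·S₀ + y·S₁) is −8·xy + 8·y² = (-8)·(x − y)(y), vanishing at (x:y) = (1:1) and (1:0).
M₁ = S₀ + S₁ = [[0, 0], [-1, 1]] = −[0, 1][1, -1]ᵀ and M₂ = S₀ = [[-2, -6], [1, 3]] = −[2, -1][1, 3]ᵀ, so take a₁ = [0, 1], b₁ = [1, -1], a₂ = [2, -1], b₂ = [1, 3].
Each slice is an integer combination of E₁ = a₁b₁ᵀ and E₂ = a₂b₂ᵀ: S₀ = −E₂, S₁ = −E₁ + E₂, S₂ = −2·E₁ − 2·E₂; reading off coefficients, c₁ = [0, -1, -2] and c₂ = [-1, 1, -2].
Hence T = [0, 1] ⊗ [1, -1] ⊗ [0, -1, -2] + [2, -1] ⊗ [1, 3] ⊗ [-1, 1, -2], so rank(T) ≤ 2.
These bounds meet, so rank(T) = 2.

rank(T) = 2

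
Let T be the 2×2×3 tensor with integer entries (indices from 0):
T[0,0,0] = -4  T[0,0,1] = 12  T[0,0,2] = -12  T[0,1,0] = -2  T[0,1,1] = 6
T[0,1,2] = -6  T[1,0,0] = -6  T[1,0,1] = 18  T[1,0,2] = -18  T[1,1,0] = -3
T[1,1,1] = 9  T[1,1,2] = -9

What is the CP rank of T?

1

Lower bound: T ≠ 0 (e.g. T[0,0,0] = -4), so rank(T) ≥ 1.
Upper bound: if T = a ⊗ b ⊗ c then every fibre of T is a multiple of the corresponding factor, so read the factors off the fibres through the nonzero entry T[0,0,0] = -4.
The mode-1 fibre T[:,0,0] = [-4, -6] gives a = (2, 3) (primitive direction); the mode-2 fibre T[0,:,0] = [-4, -2] gives b = (2, 1); then c[k] = T[0,0,k] / (a[0]·b[0]) = [-4, 12, -12] / 4 = (-1, 3, -3).
Expanding (2, 3) ⊗ (2, 1) ⊗ (-1, 3, -3) reproduces all 12 entries of T, so T = (2, 3) ⊗ (2, 1) ⊗ (-1, 3, -3) and rank(T) ≤ 1.
These bounds meet, so rank(T) = 1.
Check entry T[1,1,0] = -3: (3)·(1)·(-1) = -3.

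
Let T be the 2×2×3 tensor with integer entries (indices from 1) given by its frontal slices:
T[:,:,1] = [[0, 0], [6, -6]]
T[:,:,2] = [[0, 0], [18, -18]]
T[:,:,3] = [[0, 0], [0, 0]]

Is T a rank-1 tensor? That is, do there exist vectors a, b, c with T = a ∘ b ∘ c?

If T = a ∘ b ∘ c then every fibre of T is a multiple of the corresponding factor, so read the factors off the fibres through the nonzero entry T[2,1,1] = 6.
The mode-1 fibre T[:,1,1] = [0, 6] gives a = [0, 1] (primitive direction); the mode-2 fibre T[2,:,1] = [6, -6] gives b = [1, -1]; then c[k] = T[2,1,k] / (a[2]·b[1]) = [6, 18, 0] / 1 = [6, 18, 0].
Expanding [0, 1] ∘ [1, -1] ∘ [6, 18, 0] reproduces all 12 entries of T, so T = [0, 1] ∘ [1, -1] ∘ [6, 18, 0] and rank(T) ≤ 1.
Equivalently every frontal slice T[:,:,k] is c[k] times the rank-1 matrix [0, 1] ∘ [1, -1]. So T has rank 1 (it is nonzero).

Yes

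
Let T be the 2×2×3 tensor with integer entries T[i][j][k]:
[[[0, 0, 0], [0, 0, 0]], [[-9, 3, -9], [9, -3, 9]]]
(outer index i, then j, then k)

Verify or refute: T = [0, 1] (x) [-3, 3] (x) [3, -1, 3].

Reconstruct entrywise from the claimed factors. For example, T[1,1,1] = -3 and Σₗ aₗ[1]bₗ[1]cₗ[1] = (1)·(3)·(-1) = -3; checking all 12 entries, every one matches. The claim holds.

Yes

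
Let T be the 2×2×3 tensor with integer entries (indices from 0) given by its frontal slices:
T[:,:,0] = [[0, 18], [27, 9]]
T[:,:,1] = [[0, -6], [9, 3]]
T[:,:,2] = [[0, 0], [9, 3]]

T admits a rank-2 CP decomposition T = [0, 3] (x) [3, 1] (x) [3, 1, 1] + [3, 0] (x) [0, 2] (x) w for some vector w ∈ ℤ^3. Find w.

Subtract the known terms from T to get the rank-1 residual R = [3, 0] (x) [0, 2] (x) w, so R[i,j,k] = a[i]·b[j]·w[k]. Pick indices with nonzero a[0]·b[1] = (3)·(2) = 6. Only the fibre through (0,1,·) is needed: R[0,1,:] = T[0,1,:] − Σₗ aₗ[0]bₗ[1]cₗ = [18, -6, 0] − (0)·(1)·[3, 1, 1] = [18, -6, 0]. Then w[k] = R[0,1,k] / 6 for each k, giving w = [18, -6, 0] / 6 = [3, -1, 0].

w = [3, -1, 0]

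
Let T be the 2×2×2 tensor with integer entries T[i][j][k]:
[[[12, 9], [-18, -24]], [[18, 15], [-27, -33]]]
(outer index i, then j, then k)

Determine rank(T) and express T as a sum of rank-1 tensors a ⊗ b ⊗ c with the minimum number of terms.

Lower bound: in the mode-3 unfolding of T (rows indexed by k, columns by (i,j)) the 2×2 minor on rows k ∈ {0, 1}, columns (i,j) ∈ {(0,0), (0,1)} is det [[12, -18], [9, -24]] = -126 ≠ 0, so that unfolding has rank ≥ 2 and hence rank(T) ≥ 2 (CP rank is at least every unfolding rank, though it can be larger).
Upper bound: with S_k = T[:,:,k], the two rank-1 terms a₁b₁ᵀ, a₂b₂ᵀ are the rank-1 members of the pencil x·S₀ + y·S₁.
det(x·S₀ + y·S₁) is 63·xy + 63·y² = 63·(y)(x + y), vanishing at (x:y) = (1:0) and (1:-1).
M₁ = S₀ = [[12, -18], [18, -27]] = 3·[2, 3][2, -3]ᵀ and M₂ = S₀ − S₁ = [[3, 6], [3, 6]] = 3·[1, 1][1, 2]ᵀ, so take a₁ = [2, 3], b₁ = [2, -3], a₂ = [1, 1], b₂ = [1, 2].
Each slice is an integer combination of E₁ = a₁b₁ᵀ and E₂ = a₂b₂ᵀ: S₀ = 3·E₁, S₁ = 3·E₁ − 3·E₂; reading off coefficients, c₁ = [3, 3] and c₂ = [0, -3].
Hence T = [2, 3] ⊗ [2, -3] ⊗ [3, 3] + [1, 1] ⊗ [1, 2] ⊗ [0, -3], so rank(T) ≤ 2.
These bounds meet, so rank(T) = 2.

rank(T) = 2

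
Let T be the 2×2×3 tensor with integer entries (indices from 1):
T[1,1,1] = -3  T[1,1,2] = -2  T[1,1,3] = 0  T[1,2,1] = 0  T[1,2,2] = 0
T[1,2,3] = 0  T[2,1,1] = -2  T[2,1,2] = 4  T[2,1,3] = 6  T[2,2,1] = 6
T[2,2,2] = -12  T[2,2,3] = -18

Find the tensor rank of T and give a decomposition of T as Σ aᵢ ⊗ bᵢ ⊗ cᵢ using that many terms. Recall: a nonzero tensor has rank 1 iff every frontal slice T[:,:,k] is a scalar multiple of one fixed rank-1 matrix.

Lower bound: in the mode-1 unfolding of T (rows indexed by i, columns by (j,k)) the 2×2 minor on rows i ∈ {1, 2}, columns (j,k) ∈ {(1,1), (1,2)} is det [[-3, -2], [-2, 4]] = -16 ≠ 0, so that unfolding has rank ≥ 2 and hence rank(T) ≥ 2 (CP rank is at least every unfolding rank, though it can be larger).
Upper bound: with S_k = T[:,:,k], the two rank-1 terms a₁b₁ᵀ, a₂b₂ᵀ are the rank-1 members of the pencil x·S₁ + y·S₂.
det(x·S₁ + y·S₂) is −18·x² + 24·xy + 24·y² = (-6)·(x − 2·y)(3·x + 2·y), vanishing at (x:y) = (2:1) and (2:-3).
M₁ = 2·S₁ + S₂ = [[-8, 0], [0, 0]] = (-8)·[1, 0][1, 0]ᵀ and M₂ = 2·S₁ − 3·S₂ = [[0, 0], [-16, 48]] = (-16)·[0, 1][1, -3]ᵀ, so take a₁ = [1, 0], b₁ = [1, 0], a₂ = [0, 1], b₂ = [1, -3].
Each slice is an integer combination of E₁ = a₁b₁ᵀ and E₂ = a₂b₂ᵀ: S₁ = −3·E₁ − 2·E₂, S₂ = −2·E₁ + 4·E₂, S₃ = 6·E₂; reading off coefficients, c₁ = [-3, -2, 0] and c₂ = [-2, 4, 6].
Hence T = [1, 0] ⊗ [1, 0] ⊗ [-3, -2, 0] + [0, 1] ⊗ [1, -3] ⊗ [-2, 4, 6], so rank(T) ≤ 2.
These bounds meet, so rank(T) = 2.

rank(T) = 2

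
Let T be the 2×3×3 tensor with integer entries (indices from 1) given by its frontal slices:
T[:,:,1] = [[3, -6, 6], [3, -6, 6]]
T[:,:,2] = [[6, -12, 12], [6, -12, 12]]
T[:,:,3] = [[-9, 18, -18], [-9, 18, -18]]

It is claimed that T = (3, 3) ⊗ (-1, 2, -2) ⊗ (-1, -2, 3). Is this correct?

Reconstruct entrywise from the claimed factors. For example, T[1,2,3] = 18 and Σₗ aₗ[1]bₗ[2]cₗ[3] = (3)·(2)·(3) = 18; checking all 18 entries, every one matches. The claim holds.

Yes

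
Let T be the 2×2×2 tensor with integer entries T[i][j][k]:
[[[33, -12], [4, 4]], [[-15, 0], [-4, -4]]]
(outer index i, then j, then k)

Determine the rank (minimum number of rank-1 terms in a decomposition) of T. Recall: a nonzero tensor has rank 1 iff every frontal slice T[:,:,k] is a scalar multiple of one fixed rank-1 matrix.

Lower bound: the mode-1 unfolding of T (rows indexed by i, columns by (j,k) = (0,0), (0,1), (1,0), (1,1)) is [[33, -12, 4, 4], [-15, 0, -4, -4]].
There the 2×2 minor on rows i ∈ {0, 1}, columns (j,k) ∈ {(0,0), (0,1)} is det [[33, -12], [-15, 0]] = -180 ≠ 0, so this unfolding has rank ≥ 2; CP rank is at least every unfolding rank, so rank(T) ≥ 2. (This is only a lower bound: in general the CP rank may exceed every unfolding rank, so we still need to exhibit 2 rank-1 terms summing to T.)
Upper bound — finding two terms. Write S_k = T[:,:,k] for the frontal slices: S₀ = [[33, 4], [-15, -4]], S₁ = [[-12, 4], [0, -4]].
If T = a₁ ⊗ b₁ ⊗ c₁ + a₂ ⊗ b₂ ⊗ c₂ then each S_k = c₁[k]·a₁b₁ᵀ + c₂[k]·a₂b₂ᵀ. S₀ and S₁ are linearly independent, so a₁b₁ᵀ and a₂b₂ᵀ must span the same plane of matrices: they are the rank-1 matrices of the form x·S₀ + y·S₁.
det(x·S₀ + y·S₁) is −72·x² − 24·xy + 48·y² = (-24)·(3·x − 2·y)(x + y), vanishing at (x:y) = (2:3) and (1:-1).
M₁ = 2·S₀ + 3·S₁ = [[30, 20], [-30, -20]] = 10·[1, -1][3, 2]ᵀ and M₂ = S₀ − S₁ = [[45, 0], [-15, 0]] = 15·[3, -1][1, 0]ᵀ, so take a₁ = [1, -1], b₁ = [3, 2], a₂ = [3, -1], b₂ = [1, 0].
Each slice is an integer combination of E₁ = a₁b₁ᵀ and E₂ = a₂b₂ᵀ: S₀ = 2·E₁ + 9·E₂, S₁ = 2·E₁ − 6·E₂; reading off coefficients, c₁ = [2, 2] and c₂ = [9, -6].
Hence T = [1, -1] ⊗ [3, 2] ⊗ [2, 2] + [3, -1] ⊗ [1, 0] ⊗ [9, -6], so rank(T) ≤ 2.
These bounds meet, so rank(T) = 2.

2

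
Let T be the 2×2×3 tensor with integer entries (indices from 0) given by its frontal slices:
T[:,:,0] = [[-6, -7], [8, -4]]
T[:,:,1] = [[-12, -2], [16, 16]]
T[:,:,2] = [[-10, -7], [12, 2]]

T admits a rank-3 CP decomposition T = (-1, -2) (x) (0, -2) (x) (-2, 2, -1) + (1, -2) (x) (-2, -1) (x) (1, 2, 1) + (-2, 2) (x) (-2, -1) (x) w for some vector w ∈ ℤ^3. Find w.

w = (-1, -2, -2)

Subtract the known terms from T to get the rank-1 residual R = (-2, 2) (x) (-2, -1) (x) w, so R[i,j,k] = a[i]·b[j]·w[k]. Pick indices with nonzero a[0]·b[0] = (-2)·(-2) = 4. Only the fibre through (0,0,·) is needed: R[0,0,:] = T[0,0,:] − Σₗ aₗ[0]bₗ[0]cₗ = [-6, -12, -10] − (-1)·(0)·(-2, 2, -1) − (1)·(-2)·(1, 2, 1) = [-4, -8, -8]. Then w[k] = R[0,0,k] / 4 for each k, giving w = [-4, -8, -8] / 4 = (-1, -2, -2).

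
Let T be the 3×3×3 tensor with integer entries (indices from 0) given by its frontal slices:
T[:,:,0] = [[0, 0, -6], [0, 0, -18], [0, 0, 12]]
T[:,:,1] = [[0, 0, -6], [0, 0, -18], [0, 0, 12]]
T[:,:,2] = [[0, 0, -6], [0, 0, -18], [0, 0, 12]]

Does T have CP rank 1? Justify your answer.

The mode-1 fibre T[:,2,0] = [-6, -18, 12] gives a = [1, 3, -2] (primitive direction); the mode-2 fibre T[0,:,0] = [0, 0, -6] gives b = [0, 0, 1]; then c[k] = T[0,2,k] / (a[0]·b[2]) = [-6, -6, -6] / 1 = [-6, -6, -6].
Expanding [1, 3, -2] (x) [0, 0, 1] (x) [-6, -6, -6] reproduces all 27 entries of T, so T = [1, 3, -2] (x) [0, 0, 1] (x) [-6, -6, -6] and rank(T) ≤ 1.
Equivalently every frontal slice T[:,:,k] is c[k] times the rank-1 matrix [1, 3, -2] (x) [0, 0, 1]. So T has rank 1 (it is nonzero).

Yes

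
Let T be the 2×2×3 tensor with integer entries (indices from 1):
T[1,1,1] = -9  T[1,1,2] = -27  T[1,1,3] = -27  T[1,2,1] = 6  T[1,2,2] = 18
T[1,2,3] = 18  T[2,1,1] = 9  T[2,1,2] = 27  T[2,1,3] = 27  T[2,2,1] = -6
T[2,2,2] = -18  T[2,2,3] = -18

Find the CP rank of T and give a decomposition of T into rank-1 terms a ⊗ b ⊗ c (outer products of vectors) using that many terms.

rank(T) = 1

Lower bound: T ≠ 0 (e.g. T[1,1,1] = -9), so rank(T) ≥ 1.
Upper bound: if T = a ⊗ b ⊗ c then every fibre of T is a multiple of the corresponding factor, so read the factors off the fibres through the nonzero entry T[1,1,1] = -9.
The mode-1 fibre T[:,1,1] = [-9, 9] gives a = [1, -1] (primitive direction); the mode-2 fibre T[1,:,1] = [-9, 6] gives b = [3, -2]; then c[k] = T[1,1,k] / (a[1]·b[1]) = [-9, -27, -27] / 3 = [-3, -9, -9].
Expanding [1, -1] ⊗ [3, -2] ⊗ [-3, -9, -9] reproduces all 12 entries of T, so T = [1, -1] ⊗ [3, -2] ⊗ [-3, -9, -9] and rank(T) ≤ 1.
These bounds meet, so rank(T) = 1.
Check entry T[2,2,2] = -18: (-1)·(-2)·(-9) = -18.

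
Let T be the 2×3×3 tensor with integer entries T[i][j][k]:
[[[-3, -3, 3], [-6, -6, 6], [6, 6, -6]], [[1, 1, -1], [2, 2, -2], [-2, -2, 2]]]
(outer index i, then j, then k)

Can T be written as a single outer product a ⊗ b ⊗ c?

Yes

If T = a ⊗ b ⊗ c then every fibre of T is a multiple of the corresponding factor, so read the factors off the fibres through the nonzero entry T[0,0,0] = -3.
The mode-1 fibre T[:,0,0] = [-3, 1] gives a = [3, -1] (primitive direction); the mode-2 fibre T[0,:,0] = [-3, -6, 6] gives b = [1, 2, -2]; then c[k] = T[0,0,k] / (a[0]·b[0]) = [-3, -3, 3] / 3 = [-1, -1, 1].
Expanding [3, -1] ⊗ [1, 2, -2] ⊗ [-1, -1, 1] reproduces all 18 entries of T, so T = [3, -1] ⊗ [1, 2, -2] ⊗ [-1, -1, 1] and rank(T) ≤ 1.
Equivalently every frontal slice T[:,:,k] is c[k] times the rank-1 matrix [3, -1] ⊗ [1, 2, -2]. So T has rank 1 (it is nonzero).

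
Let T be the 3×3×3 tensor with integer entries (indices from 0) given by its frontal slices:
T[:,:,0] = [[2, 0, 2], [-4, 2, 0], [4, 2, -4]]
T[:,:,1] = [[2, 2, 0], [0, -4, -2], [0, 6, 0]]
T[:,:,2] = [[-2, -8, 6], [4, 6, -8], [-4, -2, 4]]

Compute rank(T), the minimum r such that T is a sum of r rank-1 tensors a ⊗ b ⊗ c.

Lower bound: the mode-1 unfolding of T (rows indexed by i, columns by (j,k) = (0,0), (0,1), (0,2), (1,0), (1,1), (1,2), (2,0), (2,1), (2,2)) is [[2, 2, -2, 0, 2, -8, 2, 0, 6], [-4, 0, 4, 2, -4, 6, 0, -2, -8], [4, 0, -4, 2, 6, -2, -4, 0, 4]].
There the 3×3 minor on rows i ∈ {0, 1, 2}, columns (j,k) ∈ {(0,0), (0,1), (1,0)} is det [[2, 2, 0], [-4, 0, 2], [4, 0, 2]] = 32 ≠ 0, so this unfolding has rank ≥ 3; CP rank is at least every unfolding rank, so rank(T) ≥ 3. (Unfolding ranks only ever bound the CP rank from below — rank(T) can be strictly larger than all of them — so the matching upper bound has to come from an explicit 3-term decomposition.)
Upper bound: T is a sum of 3 rank-1 terms, T = (0, 1, -1) ⊗ (1, -1, -1) ⊗ (-2, 2, 2) + (1, -1, 0) ⊗ (0, 1, -1) ⊗ (-4, -2, -4) + (1, -1, 1) ⊗ (1, 2, -1) ⊗ (2, 2, -2) (written with every a and b primitive with positive leading entry and the scale carried by c; CP decompositions are not unique, and this one is verified by expanding entrywise), so rank(T) ≤ 3.
These bounds meet, so rank(T) = 3.

3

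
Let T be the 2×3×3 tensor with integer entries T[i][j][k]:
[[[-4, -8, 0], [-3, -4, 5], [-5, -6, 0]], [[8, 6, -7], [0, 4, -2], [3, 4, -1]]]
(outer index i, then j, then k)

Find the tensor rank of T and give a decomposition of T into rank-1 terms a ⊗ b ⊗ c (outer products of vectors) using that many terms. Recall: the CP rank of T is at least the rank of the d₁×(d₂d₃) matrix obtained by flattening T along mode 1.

Lower bound: the mode-3 unfolding of T (rows indexed by k, columns by (i,j) = (0,0), (0,1), (0,2), (1,0), (1,1), (1,2)) is [[-4, -3, -5, 8, 0, 3], [-8, -4, -6, 6, 4, 4], [0, 5, 0, -7, -2, -1]].
There the 3×3 minor on rows k ∈ {0, 1, 2}, columns (i,j) ∈ {(0,0), (0,1), (0,2)} is det [[-4, -3, -5], [-8, -4, -6], [0, 5, 0]] = 80 ≠ 0, so this unfolding has rank ≥ 3; CP rank is at least every unfolding rank, so rank(T) ≥ 3. (This is only a lower bound: in general the CP rank may exceed every unfolding rank, so we still need to exhibit 3 rank-1 terms summing to T.)
Upper bound: T is a sum of 3 rank-1 terms, T = [1, -1] ⊗ [2, 2, 1] ⊗ [-1, -2, 2] + [1, 2] ⊗ [2, -1, 0] ⊗ [1, 0, -1] + [2, -1] ⊗ [1, 0, 1] ⊗ [-2, -2, -1] (written with every a and b primitive with positive leading entry and the scale carried by c; CP decompositions are not unique, and this one is verified by expanding entrywise), so rank(T) ≤ 3.
These bounds meet, so rank(T) = 3.
Check entry T[0,1,1] = -4: (1)·(2)·(-2) + (1)·(-1)·(0) + (2)·(0)·(-2) = -4.

rank(T) = 3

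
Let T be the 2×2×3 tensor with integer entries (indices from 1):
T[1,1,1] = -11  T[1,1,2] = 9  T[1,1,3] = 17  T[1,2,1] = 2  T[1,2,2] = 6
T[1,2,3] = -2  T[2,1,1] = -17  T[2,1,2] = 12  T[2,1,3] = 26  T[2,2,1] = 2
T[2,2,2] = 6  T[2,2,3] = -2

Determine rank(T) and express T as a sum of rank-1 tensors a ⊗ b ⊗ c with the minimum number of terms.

Lower bound: the mode-1 unfolding of T (rows indexed by i, columns by (j,k) = (1,1), (1,2), (1,3), (2,1), (2,2), (2,3)) is [[-11, 9, 17, 2, 6, -2], [-17, 12, 26, 2, 6, -2]].
There the 2×2 minor on rows i ∈ {1, 2}, columns (j,k) ∈ {(1,1), (1,2)} is det [[-11, 9], [-17, 12]] = 21 ≠ 0, so this unfolding has rank ≥ 2; CP rank is at least every unfolding rank, so rank(T) ≥ 2. (Flattening ranks never certify an upper bound on CP rank; for that we must actually write T with 2 rank-1 terms.)
Upper bound — finding two terms. Write S_k = T[:,:,k] for the frontal slices: S₁ = [[-11, 2], [-17, 2]], S₂ = [[9, 6], [12, 6]], S₃ = [[17, -2], [26, -2]].
If T = a₁ ⊗ b₁ ⊗ c₁ + a₂ ⊗ b₂ ⊗ c₂ then each S_k = c₁[k]·a₁b₁ᵀ + c₂[k]·a₂b₂ᵀ. S₁ and S₂ are linearly independent, so a₁b₁ᵀ and a₂b₂ᵀ must span the same plane of matrices: they are the rank-1 matrices of the form x·S₁ + y·S₂.
det(x·S₁ + y·S₂) is 12·x² + 30·xy − 18·y² = 6·(x + 3·y)(2·x − y), vanishing at (x:y) = (3:-1) and (1:2).
M₁ = 3·S₁ − S₂ = [[-42, 0], [-63, 0]] = (-21)·[2, 3][1, 0]ᵀ and M₂ = S₁ + 2·S₂ = [[7, 14], [7, 14]] = 7·[1, 1][1, 2]ᵀ, so take a₁ = [2, 3], b₁ = [1, 0], a₂ = [1, 1], b₂ = [1, 2].
Each slice is an integer combination of E₁ = a₁b₁ᵀ and E₂ = a₂b₂ᵀ: S₁ = −6·E₁ + E₂, S₂ = 3·E₁ + 3·E₂, S₃ = 9·E₁ − E₂; reading off coefficients, c₁ = [-6, 3, 9] and c₂ = [1, 3, -1].
Hence T = [2, 3] ⊗ [1, 0] ⊗ [-6, 3, 9] + [1, 1] ⊗ [1, 2] ⊗ [1, 3, -1], so rank(T) ≤ 2.
These bounds meet, so rank(T) = 2.

rank(T) = 2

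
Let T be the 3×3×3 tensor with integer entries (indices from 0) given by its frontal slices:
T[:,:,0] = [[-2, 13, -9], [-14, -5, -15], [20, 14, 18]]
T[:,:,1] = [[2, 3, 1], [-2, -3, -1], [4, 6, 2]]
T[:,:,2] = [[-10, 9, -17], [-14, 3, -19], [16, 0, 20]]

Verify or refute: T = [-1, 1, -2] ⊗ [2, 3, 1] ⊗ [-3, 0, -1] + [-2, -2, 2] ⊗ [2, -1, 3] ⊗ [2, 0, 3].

No

Reconstruct entry (0,0,1) from the claimed factors: Σₗ aₗ[0]bₗ[0]cₗ[1] = (-1)·(2)·(0) + (-2)·(2)·(0) = 0, but T[0,0,1] = 2. The claim is false.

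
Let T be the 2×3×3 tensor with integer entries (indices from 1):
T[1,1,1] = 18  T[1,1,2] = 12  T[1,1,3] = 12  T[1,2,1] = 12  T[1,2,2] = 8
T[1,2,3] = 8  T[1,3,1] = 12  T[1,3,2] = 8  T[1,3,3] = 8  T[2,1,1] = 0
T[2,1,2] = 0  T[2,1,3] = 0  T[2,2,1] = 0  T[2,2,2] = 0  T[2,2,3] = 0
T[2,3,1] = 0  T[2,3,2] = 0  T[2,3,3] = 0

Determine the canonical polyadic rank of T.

1

Lower bound: T ≠ 0 (e.g. T[1,1,1] = 18), so rank(T) ≥ 1.
Upper bound: if T = a ∘ b ∘ c then every fibre of T is a multiple of the corresponding factor, so read the factors off the fibres through the nonzero entry T[1,1,1] = 18.
The mode-1 fibre T[:,1,1] = [18, 0] gives a = [1, 0] (primitive direction); the mode-2 fibre T[1,:,1] = [18, 12, 12] gives b = [3, 2, 2]; then c[k] = T[1,1,k] / (a[1]·b[1]) = [18, 12, 12] / 3 = [6, 4, 4].
Expanding [1, 0] ∘ [3, 2, 2] ∘ [6, 4, 4] reproduces all 18 entries of T, so T = [1, 0] ∘ [3, 2, 2] ∘ [6, 4, 4] and rank(T) ≤ 1.
These bounds meet, so rank(T) = 1.
Check entry T[2,1,1] = 0: (0)·(3)·(6) = 0.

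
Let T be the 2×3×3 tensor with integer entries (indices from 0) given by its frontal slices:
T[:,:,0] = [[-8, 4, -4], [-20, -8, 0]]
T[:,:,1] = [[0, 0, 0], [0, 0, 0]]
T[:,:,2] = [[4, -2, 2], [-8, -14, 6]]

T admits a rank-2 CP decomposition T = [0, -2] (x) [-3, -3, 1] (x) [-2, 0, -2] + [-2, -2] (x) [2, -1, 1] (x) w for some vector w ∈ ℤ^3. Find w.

Subtract the known terms from T to get the rank-1 residual R = [-2, -2] (x) [2, -1, 1] (x) w, so R[i,j,k] = a[i]·b[j]·w[k]. Pick indices with nonzero a[0]·b[0] = (-2)·(2) = -4. Only the fibre through (0,0,·) is needed: R[0,0,:] = T[0,0,:] − Σₗ aₗ[0]bₗ[0]cₗ = [-8, 0, 4] − (0)·(-3)·[-2, 0, -2] = [-8, 0, 4]. Then w[k] = R[0,0,k] / -4 for each k, giving w = [-8, 0, 4] / -4 = [2, 0, -1].

w = [2, 0, -1]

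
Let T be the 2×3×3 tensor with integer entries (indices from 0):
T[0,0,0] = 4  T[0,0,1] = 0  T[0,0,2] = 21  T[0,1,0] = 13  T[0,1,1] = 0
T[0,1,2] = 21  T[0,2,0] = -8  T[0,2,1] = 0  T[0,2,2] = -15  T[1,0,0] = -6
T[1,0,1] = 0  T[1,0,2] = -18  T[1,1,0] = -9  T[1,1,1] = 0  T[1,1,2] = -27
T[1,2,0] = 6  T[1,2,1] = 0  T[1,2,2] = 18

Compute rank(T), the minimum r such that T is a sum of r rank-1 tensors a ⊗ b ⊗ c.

Lower bound: the mode-3 unfolding of T (rows indexed by k, columns by (i,j) = (0,0), (0,1), (0,2), (1,0), (1,1), (1,2)) is [[4, 13, -8, -6, -9, 6], [0, 0, 0, 0, 0, 0], [21, 21, -15, -18, -27, 18]].
There the 2×2 minor on rows k ∈ {0, 2}, columns (i,j) ∈ {(0,0), (0,1)} is det [[4, 13], [21, 21]] = -189 ≠ 0, so this unfolding has rank ≥ 2; CP rank is at least every unfolding rank, so rank(T) ≥ 2. (This is only a lower bound: in general the CP rank may exceed every unfolding rank, so we still need to exhibit 2 rank-1 terms summing to T.)
Upper bound — finding two terms. Write S_k = T[:,:,k] for the frontal slices: S₀ = [[4, 13, -8], [-6, -9, 6]], S₁ = [[0, 0, 0], [0, 0, 0]], S₂ = [[21, 21, -15], [-18, -27, 18]].
If T = a₁ ⊗ b₁ ⊗ c₁ + a₂ ⊗ b₂ ⊗ c₂ then each S_k = c₁[k]·a₁b₁ᵀ + c₂[k]·a₂b₂ᵀ. S₀ and S₂ are linearly independent, so a₁b₁ᵀ and a₂b₂ᵀ must span the same plane of matrices: they are the rank-1 matrices of the form x·S₀ + y·S₂.
The 2×2 minor of x·S₀ + y·S₂ on rows {0,1}, columns {0,1} is 42·x² + 63·xy − 189·y² = 21·(2·x − 3·y)(x + 3·y), vanishing at (x:y) = (3:2) and (3:-1).
M₁ = 3·S₀ + 2·S₂ = [[54, 81, -54], [-54, -81, 54]] = 27·(1, -1)(2, 3, -2)ᵀ and M₂ = 3·S₀ − S₂ = [[-9, 18, -9], [0, 0, 0]] = (-9)·(1, 0)(1, -2, 1)ᵀ, so take a₁ = (1, -1), b₁ = (2, 3, -2), a₂ = (1, 0), b₂ = (1, -2, 1).
Each slice is an integer combination of E₁ = a₁b₁ᵀ and E₂ = a₂b₂ᵀ: S₀ = 3·E₁ − 2·E₂, S₁ = 0, S₂ = 9·E₁ + 3·E₂; reading off coefficients, c₁ = (3, 0, 9) and c₂ = (-2, 0, 3).
Hence T = (1, -1) ⊗ (2, 3, -2) ⊗ (3, 0, 9) + (1, 0) ⊗ (1, -2, 1) ⊗ (-2, 0, 3), so rank(T) ≤ 2.
These bounds meet, so rank(T) = 2.

2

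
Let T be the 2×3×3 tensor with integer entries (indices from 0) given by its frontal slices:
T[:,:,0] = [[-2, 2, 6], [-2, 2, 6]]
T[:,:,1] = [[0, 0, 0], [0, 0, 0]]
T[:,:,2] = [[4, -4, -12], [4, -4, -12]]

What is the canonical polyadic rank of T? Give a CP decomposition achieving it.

rank(T) = 1

Lower bound: T ≠ 0 (e.g. T[0,0,0] = -2), so rank(T) ≥ 1.
Upper bound: the mode-1 fibre T[:,0,0] = [-2, -2] gives a = [1, 1] (primitive direction); the mode-2 fibre T[0,:,0] = [-2, 2, 6] gives b = [1, -1, -3]; then c[k] = T[0,0,k] / (a[0]·b[0]) = [-2, 0, 4] / 1 = [-2, 0, 4].
Expanding [1, 1] (x) [1, -1, -3] (x) [-2, 0, 4] reproduces all 18 entries of T, so T = [1, 1] (x) [1, -1, -3] (x) [-2, 0, 4] and rank(T) ≤ 1.
These bounds meet, so rank(T) = 1.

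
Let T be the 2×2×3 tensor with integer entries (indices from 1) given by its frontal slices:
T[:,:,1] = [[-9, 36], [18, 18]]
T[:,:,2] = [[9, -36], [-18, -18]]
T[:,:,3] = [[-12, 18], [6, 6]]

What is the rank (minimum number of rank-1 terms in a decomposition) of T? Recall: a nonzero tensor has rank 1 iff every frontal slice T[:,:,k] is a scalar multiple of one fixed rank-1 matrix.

Lower bound: the mode-2 unfolding of T (rows indexed by j, columns by (i,k) = (1,1), (1,2), (1,3), (2,1), (2,2), (2,3)) is [[-9, 9, -12, 18, -18, 6], [36, -36, 18, 18, -18, 6]].
There the 2×2 minor on rows j ∈ {1, 2}, columns (i,k) ∈ {(1,1), (1,3)} is det [[-9, -12], [36, 18]] = 270 ≠ 0, so this unfolding has rank ≥ 2; CP rank is at least every unfolding rank, so rank(T) ≥ 2. (This is only a lower bound: in general the CP rank may exceed every unfolding rank, so we still need to exhibit 2 rank-1 terms summing to T.)
Upper bound — finding two terms. Write S_k = T[:,:,k] for the frontal slices: S₁ = [[-9, 36], [18, 18]], S₂ = [[9, -36], [-18, -18]], S₃ = [[-12, 18], [6, 6]].
If T = a₁ ∘ b₁ ∘ c₁ + a₂ ∘ b₂ ∘ c₂ then each S_k = c₁[k]·a₁b₁ᵀ + c₂[k]·a₂b₂ᵀ. S₁ and S₃ are linearly independent, so a₁b₁ᵀ and a₂b₂ᵀ must span the same plane of matrices: they are the rank-1 matrices of the form x·S₁ + y·S₃.
det(x·S₁ + y·S₃) is −810·x² − 810·xy − 180·y² = (-90)·(3·x + 2·y)(3·x + y), vanishing at (x:y) = (2:-3) and (1:-3).
M₁ = 2·S₁ − 3·S₃ = [[18, 18], [18, 18]] = 18·[1, 1][1, 1]ᵀ and M₂ = S₁ − 3·S₃ = [[27, -18], [0, 0]] = 9·[1, 0][3, -2]ᵀ, so take a₁ = [1, 1], b₁ = [1, 1], a₂ = [1, 0], b₂ = [3, -2].
Each slice is an integer combination of E₁ = a₁b₁ᵀ and E₂ = a₂b₂ᵀ: S₁ = 18·E₁ − 9·E₂, S₂ = −18·E₁ + 9·E₂, S₃ = 6·E₁ − 6·E₂; reading off coefficients, c₁ = [18, -18, 6] and c₂ = [-9, 9, -6].
Hence T = [1, 1] ∘ [1, 1] ∘ [18, -18, 6] + [1, 0] ∘ [3, -2] ∘ [-9, 9, -6], so rank(T) ≤ 2.
These bounds meet, so rank(T) = 2.

2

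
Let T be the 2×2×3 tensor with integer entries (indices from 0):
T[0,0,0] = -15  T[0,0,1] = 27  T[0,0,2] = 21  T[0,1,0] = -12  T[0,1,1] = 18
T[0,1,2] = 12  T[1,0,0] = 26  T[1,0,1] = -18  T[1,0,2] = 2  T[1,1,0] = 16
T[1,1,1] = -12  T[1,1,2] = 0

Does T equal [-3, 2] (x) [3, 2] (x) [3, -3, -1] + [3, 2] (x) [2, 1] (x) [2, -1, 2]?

No

Reconstruct entry (0,0,1) from the claimed factors: Σₗ aₗ[0]bₗ[0]cₗ[1] = (-3)·(3)·(-3) + (3)·(2)·(-1) = 21, but T[0,0,1] = 27. The claim is false.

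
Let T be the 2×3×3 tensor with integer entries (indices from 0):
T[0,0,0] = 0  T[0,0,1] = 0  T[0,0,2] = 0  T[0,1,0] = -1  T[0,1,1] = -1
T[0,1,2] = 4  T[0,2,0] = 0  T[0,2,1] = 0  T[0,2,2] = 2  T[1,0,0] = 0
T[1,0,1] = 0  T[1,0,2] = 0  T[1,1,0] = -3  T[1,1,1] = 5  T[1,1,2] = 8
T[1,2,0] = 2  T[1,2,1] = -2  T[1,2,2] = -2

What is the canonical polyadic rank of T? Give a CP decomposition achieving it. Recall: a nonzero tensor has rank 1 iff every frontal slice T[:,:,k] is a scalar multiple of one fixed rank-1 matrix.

rank(T) = 3

Lower bound: in the mode-3 unfolding of T (rows indexed by k, columns by (i,j)) the 3×3 minor on rows k ∈ {0, 1, 2}, columns (i,j) ∈ {(0,1), (0,2), (1,1)} is det [[-1, 0, -3], [-1, 0, 5], [4, 2, 8]] = 16 ≠ 0, so that unfolding has rank ≥ 3 and hence rank(T) ≥ 3 (CP rank is at least every unfolding rank, though it can be larger).
Upper bound: T is a sum of 3 rank-1 terms, T = (0, 1) ⊗ (0, 2, -1) ⊗ (-2, 2, 4) + (1, -1) ⊗ (0, 1, 0) ⊗ (-1, -1, 2) + (1, 1) ⊗ (0, 1, 1) ⊗ (0, 0, 2) (written with every a and b primitive with positive leading entry and the scale carried by c; CP decompositions are not unique, and this one is verified by expanding entrywise), so rank(T) ≤ 3.
These bounds meet, so rank(T) = 3.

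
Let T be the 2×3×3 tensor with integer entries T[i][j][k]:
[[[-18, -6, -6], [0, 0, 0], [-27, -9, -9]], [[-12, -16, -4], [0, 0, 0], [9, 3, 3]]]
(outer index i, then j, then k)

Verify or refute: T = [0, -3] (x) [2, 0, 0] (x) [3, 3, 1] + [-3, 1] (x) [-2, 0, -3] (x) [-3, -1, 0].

Reconstruct entry (0,0,2) from the claimed factors: Σₗ aₗ[0]bₗ[0]cₗ[2] = (0)·(2)·(1) + (-3)·(-2)·(0) = 0, but T[0,0,2] = -6. The claim is false.

No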